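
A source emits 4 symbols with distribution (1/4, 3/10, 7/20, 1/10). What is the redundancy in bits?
0.1166 bits

Redundancy measures how far a source is from maximum entropy:
R = H_max - H(X)

Maximum entropy for 4 symbols: H_max = log_2(4) = 2.0000 bits
Actual entropy: H(X) = 1.8834 bits
Redundancy: R = 2.0000 - 1.8834 = 0.1166 bits

This redundancy represents potential for compression: the source could be compressed by 0.1166 bits per symbol.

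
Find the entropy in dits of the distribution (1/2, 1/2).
0.3010 dits

Shannon entropy is H(X) = -Σ p(x) log p(x).

For P = (1/2, 1/2):
H = -1/2 × log_10(1/2) -1/2 × log_10(1/2)
H = 0.3010 dits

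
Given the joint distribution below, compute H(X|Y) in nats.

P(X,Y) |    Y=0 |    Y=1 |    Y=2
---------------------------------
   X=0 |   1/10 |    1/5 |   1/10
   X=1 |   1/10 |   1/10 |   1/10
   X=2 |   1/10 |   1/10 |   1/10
1.0751 nats

Using the chain rule: H(X|Y) = H(X,Y) - H(Y)

First, compute H(X,Y) = 2.1640 nats

Marginal P(Y) = (3/10, 2/5, 3/10)
H(Y) = 1.0889 nats

H(X|Y) = H(X,Y) - H(Y) = 2.1640 - 1.0889 = 1.0751 nats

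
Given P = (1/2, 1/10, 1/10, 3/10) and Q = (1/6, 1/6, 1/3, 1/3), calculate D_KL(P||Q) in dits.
0.1504 dits

KL divergence: D_KL(P||Q) = Σ p(x) log(p(x)/q(x))

Computing term by term:
  x=0: 1/2 × log_10[(1/2)/(1/6)] = 1/2 × 0.4771 = 0.2386
  x=1: 1/10 × log_10[(1/10)/(1/6)] = 1/10 × -0.2218 = -0.0222
  x=2: 1/10 × log_10[(1/10)/(1/3)] = 1/10 × -0.5229 = -0.0523
  x=3: 3/10 × log_10[(3/10)/(1/3)] = 3/10 × -0.0458 = -0.0137

D_KL(P||Q) = 0.1504 dits

Note: KL divergence is always non-negative and equals 0 iff P = Q.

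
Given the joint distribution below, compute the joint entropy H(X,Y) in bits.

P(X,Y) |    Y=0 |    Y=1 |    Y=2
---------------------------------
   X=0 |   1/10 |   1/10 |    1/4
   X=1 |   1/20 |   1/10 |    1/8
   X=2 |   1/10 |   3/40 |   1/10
3.0323 bits

Joint entropy is H(X,Y) = -Σ_{x,y} p(x,y) log p(x,y).

Summing over all non-zero entries:
H(X,Y) = -[1/10·log_2(1/10) + 1/10·log_2(1/10) + 1/4·log_2(1/4) + 1/20·log_2(1/20) + 1/10·log_2(1/10) + 1/8·log_2(1/8) + 1/10·log_2(1/10) + 3/40·log_2(3/40) + 1/10·log_2(1/10)]
H(X,Y) = 3.0323 bits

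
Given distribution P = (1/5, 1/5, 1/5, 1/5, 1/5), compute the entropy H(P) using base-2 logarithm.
2.3219 bits

Shannon entropy is H(X) = -Σ p(x) log p(x).

For P = (1/5, 1/5, 1/5, 1/5, 1/5):
H = -1/5 × log_2(1/5) -1/5 × log_2(1/5) -1/5 × log_2(1/5) -1/5 × log_2(1/5) -1/5 × log_2(1/5)
H = 2.3219 bits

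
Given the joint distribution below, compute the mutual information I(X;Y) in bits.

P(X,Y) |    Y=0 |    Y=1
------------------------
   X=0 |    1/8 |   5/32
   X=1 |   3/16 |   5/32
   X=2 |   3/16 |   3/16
0.0046 bits

Mutual information: I(X;Y) = H(X) + H(Y) - H(X,Y)

Marginals:
P(X) = (9/32, 11/32, 3/8), H(X) = 1.5749 bits
P(Y) = (1/2, 1/2), H(Y) = 1.0000 bits

Joint entropy: H(X,Y) = 2.5704 bits

I(X;Y) = 1.5749 + 1.0000 - 2.5704 = 0.0046 bits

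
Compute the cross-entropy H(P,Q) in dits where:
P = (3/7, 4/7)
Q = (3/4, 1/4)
0.3976 dits

Cross-entropy: H(P,Q) = -Σ p(x) log q(x)

Alternatively: H(P,Q) = H(P) + D_KL(P||Q)
H(P) = 0.2966 dits
D_KL(P||Q) = 0.1010 dits

H(P,Q) = 0.2966 + 0.1010 = 0.3976 dits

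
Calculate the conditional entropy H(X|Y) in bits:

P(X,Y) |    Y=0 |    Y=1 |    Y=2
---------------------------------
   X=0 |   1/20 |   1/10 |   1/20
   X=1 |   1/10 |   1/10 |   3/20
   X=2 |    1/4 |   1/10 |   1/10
1.4328 bits

Using the chain rule: H(X|Y) = H(X,Y) - H(Y)

First, compute H(X,Y) = 3.0037 bits

Marginal P(Y) = (2/5, 3/10, 3/10)
H(Y) = 1.5710 bits

H(X|Y) = H(X,Y) - H(Y) = 3.0037 - 1.5710 = 1.4328 bits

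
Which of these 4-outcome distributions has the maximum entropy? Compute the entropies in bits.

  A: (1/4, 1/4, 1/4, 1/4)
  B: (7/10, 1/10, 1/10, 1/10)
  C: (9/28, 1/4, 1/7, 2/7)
A

For a discrete distribution over n outcomes, entropy is maximized by the uniform distribution.

Computing entropies:
H(A) = 2.0000 bits
H(B) = 1.3568 bits
H(C) = 1.9438 bits

The uniform distribution (where all probabilities equal 1/4) achieves the maximum entropy of log_2(4) = 2.0000 bits.

Distribution A has the highest entropy.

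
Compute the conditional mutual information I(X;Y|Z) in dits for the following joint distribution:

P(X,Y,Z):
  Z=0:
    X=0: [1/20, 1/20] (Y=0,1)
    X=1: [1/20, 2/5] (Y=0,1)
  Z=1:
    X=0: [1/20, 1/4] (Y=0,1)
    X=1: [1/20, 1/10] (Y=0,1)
0.0183 dits

Conditional mutual information: I(X;Y|Z) = H(X|Z) + H(Y|Z) - H(X,Y|Z)

H(Z) = 0.2989
H(X,Z) = 0.5365 → H(X|Z) = 0.2376
H(Y,Z) = 0.5156 → H(Y|Z) = 0.2168
H(X,Y,Z) = 0.7349 → H(X,Y|Z) = 0.4361

I(X;Y|Z) = 0.2376 + 0.2168 - 0.4361 = 0.0183 dits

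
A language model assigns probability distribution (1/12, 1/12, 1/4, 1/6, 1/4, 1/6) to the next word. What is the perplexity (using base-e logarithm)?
5.4989

Perplexity is e^H (or exp(H) for natural log).

First, H = -Σ p log p = 1.7046 nats
Perplexity = e^1.7046 = 5.4989

Interpretation: The model's uncertainty is equivalent to choosing uniformly among 5.5 options.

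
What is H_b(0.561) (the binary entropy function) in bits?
0.9892 bits

The binary entropy function is:
H(p) = -p log(p) - (1-p) log(1-p)

H(0.561) = -0.561 × log_2(0.561) - 0.439 × log_2(0.439)
H(0.561) = 0.9892 bits

Note: Binary entropy is maximized at p=0.5 (H=1 bit) and minimized at p=0 or p=1 (H=0).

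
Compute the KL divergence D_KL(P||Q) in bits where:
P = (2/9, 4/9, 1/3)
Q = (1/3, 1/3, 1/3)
0.0545 bits

KL divergence: D_KL(P||Q) = Σ p(x) log(p(x)/q(x))

Computing term by term:
  x=0: 2/9 × log_2[(2/9)/(1/3)] = 2/9 × -0.5850 = -0.1300
  x=1: 4/9 × log_2[(4/9)/(1/3)] = 4/9 × 0.4150 = 0.1845
  x=2: 1/3 × log_2[(1/3)/(1/3)] = 1/3 × 0.0000 = 0.0000

D_KL(P||Q) = 0.0545 bits

Note: KL divergence is always non-negative and equals 0 iff P = Q.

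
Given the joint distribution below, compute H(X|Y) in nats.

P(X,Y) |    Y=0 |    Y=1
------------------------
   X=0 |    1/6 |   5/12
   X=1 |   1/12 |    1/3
0.6743 nats

Using the chain rule: H(X|Y) = H(X,Y) - H(Y)

First, compute H(X,Y) = 1.2367 nats

Marginal P(Y) = (1/4, 3/4)
H(Y) = 0.5623 nats

H(X|Y) = H(X,Y) - H(Y) = 1.2367 - 0.5623 = 0.6743 nats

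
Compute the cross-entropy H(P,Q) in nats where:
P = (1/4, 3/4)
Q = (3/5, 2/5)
0.8149 nats

Cross-entropy: H(P,Q) = -Σ p(x) log q(x)

Alternatively: H(P,Q) = H(P) + D_KL(P||Q)
H(P) = 0.5623 nats
D_KL(P||Q) = 0.2526 nats

H(P,Q) = 0.5623 + 0.2526 = 0.8149 nats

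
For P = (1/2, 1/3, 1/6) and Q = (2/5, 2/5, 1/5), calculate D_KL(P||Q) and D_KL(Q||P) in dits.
D_KL(P||Q) = 0.0089, D_KL(Q||P) = 0.0087

KL divergence is not symmetric: D_KL(P||Q) ≠ D_KL(Q||P) in general.

D_KL(P||Q) = 0.0089 dits
D_KL(Q||P) = 0.0087 dits

No, they are not equal!

This asymmetry is why KL divergence is not a true distance metric.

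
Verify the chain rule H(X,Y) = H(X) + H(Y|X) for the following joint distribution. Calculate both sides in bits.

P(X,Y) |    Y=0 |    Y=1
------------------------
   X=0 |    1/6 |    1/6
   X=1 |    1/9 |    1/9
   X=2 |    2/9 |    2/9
H(X,Y) = 2.5305, H(X) = 1.5305, H(Y|X) = 1.0000 (all in bits)

Chain rule: H(X,Y) = H(X) + H(Y|X)

Left side — joint entropy directly:
H(X,Y) = -Σ p(x,y) log p(x,y) = 2.5305 bits

Right side — compute H(Y|X) from the conditional distributions:
P(X) = (1/3, 2/9, 4/9), so H(X) = 1.5305 bits
H(Y|X) = Σ_x P(X=x) · H(Y|X=x):
  P(Y|X=0) = (1/2, 1/2), H(Y|X=0) = 1.0000, weight P(X=0) = 1/3
  P(Y|X=1) = (1/2, 1/2), H(Y|X=1) = 1.0000, weight P(X=1) = 2/9
  P(Y|X=2) = (1/2, 1/2), H(Y|X=2) = 1.0000, weight P(X=2) = 4/9
H(Y|X) = 1.0000 bits

H(X) + H(Y|X) = 1.5305 + 1.0000 = 2.5305 bits

Both sides equal 2.5305 bits. ✓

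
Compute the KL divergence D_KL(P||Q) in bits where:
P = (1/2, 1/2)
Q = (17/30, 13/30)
0.0129 bits

KL divergence: D_KL(P||Q) = Σ p(x) log(p(x)/q(x))

Computing term by term:
  x=0: 1/2 × log_2[(1/2)/(17/30)] = 1/2 × -0.1806 = -0.0903
  x=1: 1/2 × log_2[(1/2)/(13/30)] = 1/2 × 0.2065 = 0.1032

D_KL(P||Q) = 0.0129 bits

Note: KL divergence is always non-negative and equals 0 iff P = Q.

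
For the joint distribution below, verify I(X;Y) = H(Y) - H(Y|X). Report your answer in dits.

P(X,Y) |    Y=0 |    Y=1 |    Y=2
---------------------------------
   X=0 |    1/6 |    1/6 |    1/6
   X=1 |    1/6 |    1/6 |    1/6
I(X;Y) = 0.0000 dits

Mutual information has multiple equivalent forms:
- I(X;Y) = H(X) - H(X|Y)
- I(X;Y) = H(Y) - H(Y|X)
- I(X;Y) = H(X) + H(Y) - H(X,Y)

Computing all quantities:
H(X) = 0.3010, H(Y) = 0.4771, H(X,Y) = 0.7782
H(X|Y) = 0.3010, H(Y|X) = 0.4771

Verification:
H(X) - H(X|Y) = 0.3010 - 0.3010 = 0.0000
H(Y) - H(Y|X) = 0.4771 - 0.4771 = 0.0000
H(X) + H(Y) - H(X,Y) = 0.3010 + 0.4771 - 0.7782 = 0.0000

All forms give I(X;Y) = 0.0000 dits. ✓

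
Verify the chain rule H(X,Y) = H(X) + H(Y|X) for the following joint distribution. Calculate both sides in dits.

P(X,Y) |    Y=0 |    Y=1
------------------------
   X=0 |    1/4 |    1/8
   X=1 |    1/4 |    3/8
H(X,Y) = 0.5737, H(X) = 0.2873, H(Y|X) = 0.2863 (all in dits)

Chain rule: H(X,Y) = H(X) + H(Y|X)

Left side — joint entropy directly:
H(X,Y) = -Σ p(x,y) log p(x,y) = 0.5737 dits

Right side — compute H(Y|X) from the conditional distributions:
P(X) = (3/8, 5/8), so H(X) = 0.2873 dits
H(Y|X) = Σ_x P(X=x) · H(Y|X=x):
  P(Y|X=0) = (2/3, 1/3), H(Y|X=0) = 0.2764, weight P(X=0) = 3/8
  P(Y|X=1) = (2/5, 3/5), H(Y|X=1) = 0.2923, weight P(X=1) = 5/8
H(Y|X) = 0.2863 dits

H(X) + H(Y|X) = 0.2873 + 0.2863 = 0.5737 dits

Both sides equal 0.5737 dits. ✓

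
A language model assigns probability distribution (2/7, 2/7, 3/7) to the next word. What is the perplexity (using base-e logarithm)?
2.9417

Perplexity is e^H (or exp(H) for natural log).

First, H = -Σ p log p = 1.0790 nats
Perplexity = e^1.0790 = 2.9417

Interpretation: The model's uncertainty is equivalent to choosing uniformly among 2.9 options.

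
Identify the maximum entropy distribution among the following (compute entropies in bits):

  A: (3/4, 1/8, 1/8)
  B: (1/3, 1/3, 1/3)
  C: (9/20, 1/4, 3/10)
B

For a discrete distribution over n outcomes, entropy is maximized by the uniform distribution.

Computing entropies:
H(A) = 1.0613 bits
H(B) = 1.5850 bits
H(C) = 1.5395 bits

The uniform distribution (where all probabilities equal 1/3) achieves the maximum entropy of log_2(3) = 1.5850 bits.

Distribution B has the highest entropy.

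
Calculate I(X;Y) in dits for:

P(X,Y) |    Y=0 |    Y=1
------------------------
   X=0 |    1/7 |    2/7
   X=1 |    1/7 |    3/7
0.0018 dits

Mutual information: I(X;Y) = H(X) + H(Y) - H(X,Y)

Marginals:
P(X) = (3/7, 4/7), H(X) = 0.2966 dits
P(Y) = (2/7, 5/7), H(Y) = 0.2598 dits

Joint entropy: H(X,Y) = 0.5546 dits

I(X;Y) = 0.2966 + 0.2598 - 0.5546 = 0.0018 dits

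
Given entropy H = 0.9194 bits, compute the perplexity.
1.8913

Perplexity is 2^H (or exp(H) for natural log).

H = 0.9194 bits
Perplexity = 2^0.9194 = 1.8913

Interpretation: The model's uncertainty is equivalent to choosing uniformly among 1.9 options.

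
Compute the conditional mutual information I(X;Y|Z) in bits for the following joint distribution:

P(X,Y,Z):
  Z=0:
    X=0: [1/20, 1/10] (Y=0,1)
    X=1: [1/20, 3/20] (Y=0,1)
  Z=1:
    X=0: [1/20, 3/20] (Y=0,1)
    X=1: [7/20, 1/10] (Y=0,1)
0.1207 bits

Conditional mutual information: I(X;Y|Z) = H(X|Z) + H(Y|Z) - H(X,Y|Z)

H(Z) = 0.9341
H(X,Z) = 1.8577 → H(X|Z) = 0.9236
H(Y,Z) = 1.8610 → H(Y|Z) = 0.9269
H(X,Y,Z) = 2.6639 → H(X,Y|Z) = 1.7298

I(X;Y|Z) = 0.9236 + 0.9269 - 1.7298 = 0.1207 bits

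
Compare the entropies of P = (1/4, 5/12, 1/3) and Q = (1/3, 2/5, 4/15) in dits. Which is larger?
Q

Computing entropies in dits:
H(P) = 0.4680
H(Q) = 0.4713

Distribution Q has higher entropy.

Intuition: The distribution closer to uniform (more spread out) has higher entropy.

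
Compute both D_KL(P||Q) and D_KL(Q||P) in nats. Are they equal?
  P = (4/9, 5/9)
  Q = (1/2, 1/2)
D_KL(P||Q) = 0.0062, D_KL(Q||P) = 0.0062

KL divergence is not symmetric: D_KL(P||Q) ≠ D_KL(Q||P) in general.

D_KL(P||Q) = 0.0062 nats
D_KL(Q||P) = 0.0062 nats

In this case they happen to be equal (to 4 decimal places).

This asymmetry is why KL divergence is not a true distance metric.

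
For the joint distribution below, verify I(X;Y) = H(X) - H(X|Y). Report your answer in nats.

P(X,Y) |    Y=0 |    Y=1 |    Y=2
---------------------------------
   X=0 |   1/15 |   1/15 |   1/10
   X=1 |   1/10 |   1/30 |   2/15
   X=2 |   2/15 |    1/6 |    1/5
I(X;Y) = 0.0219 nats

Mutual information has multiple equivalent forms:
- I(X;Y) = H(X) - H(X|Y)
- I(X;Y) = H(Y) - H(Y|X)
- I(X;Y) = H(X) + H(Y) - H(X,Y)

Computing all quantities:
H(X) = 1.0386, H(Y) = 1.0760, H(X,Y) = 2.0928
H(X|Y) = 1.0168, H(Y|X) = 1.0542

Verification:
H(X) - H(X|Y) = 1.0386 - 1.0168 = 0.0219
H(Y) - H(Y|X) = 1.0760 - 1.0542 = 0.0219
H(X) + H(Y) - H(X,Y) = 1.0386 + 1.0760 - 2.0928 = 0.0219

All forms give I(X;Y) = 0.0219 nats. ✓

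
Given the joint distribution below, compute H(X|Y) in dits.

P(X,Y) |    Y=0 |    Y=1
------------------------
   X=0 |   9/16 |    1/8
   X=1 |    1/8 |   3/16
0.2329 dits

Using the chain rule: H(X|Y) = H(X,Y) - H(Y)

First, compute H(X,Y) = 0.5026 dits

Marginal P(Y) = (11/16, 5/16)
H(Y) = 0.2697 dits

H(X|Y) = H(X,Y) - H(Y) = 0.5026 - 0.2697 = 0.2329 dits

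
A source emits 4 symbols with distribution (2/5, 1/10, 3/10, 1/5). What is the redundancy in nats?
0.1064 nats

Redundancy measures how far a source is from maximum entropy:
R = H_max - H(X)

Maximum entropy for 4 symbols: H_max = log_e(4) = 1.3863 nats
Actual entropy: H(X) = 1.2799 nats
Redundancy: R = 1.3863 - 1.2799 = 0.1064 nats

This redundancy represents potential for compression: the source could be compressed by 0.1064 nats per symbol.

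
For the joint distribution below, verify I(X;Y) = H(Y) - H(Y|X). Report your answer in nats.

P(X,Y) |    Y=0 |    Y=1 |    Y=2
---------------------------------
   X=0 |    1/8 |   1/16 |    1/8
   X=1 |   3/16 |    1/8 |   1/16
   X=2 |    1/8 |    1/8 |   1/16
I(X;Y) = 0.0331 nats

Mutual information has multiple equivalent forms:
- I(X;Y) = H(X) - H(X|Y)
- I(X;Y) = H(Y) - H(Y|X)
- I(X;Y) = H(X) + H(Y) - H(X,Y)

Computing all quantities:
H(X) = 1.0948, H(Y) = 1.0717, H(X,Y) = 2.1334
H(X|Y) = 1.0617, H(Y|X) = 1.0386

Verification:
H(X) - H(X|Y) = 1.0948 - 1.0617 = 0.0331
H(Y) - H(Y|X) = 1.0717 - 1.0386 = 0.0331
H(X) + H(Y) - H(X,Y) = 1.0948 + 1.0717 - 2.1334 = 0.0331

All forms give I(X;Y) = 0.0331 nats. ✓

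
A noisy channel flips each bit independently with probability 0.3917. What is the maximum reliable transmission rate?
0.0341 bits

For a binary symmetric channel (BSC) with error probability p:
Capacity C = 1 - H(p) bits per symbol

where H(p) = -p log₂(p) - (1-p) log₂(1-p) is the binary entropy function.

H(0.3917) = 0.9659 bits
C = 1 - 0.9659 = 0.0341 bits per symbol

This means we can reliably transmit up to 0.0341 bits of information per channel use.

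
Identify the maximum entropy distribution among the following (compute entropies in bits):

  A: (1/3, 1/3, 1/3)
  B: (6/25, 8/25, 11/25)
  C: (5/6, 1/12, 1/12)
A

For a discrete distribution over n outcomes, entropy is maximized by the uniform distribution.

Computing entropies:
H(A) = 1.5850 bits
H(B) = 1.5413 bits
H(C) = 0.8167 bits

The uniform distribution (where all probabilities equal 1/3) achieves the maximum entropy of log_2(3) = 1.5850 bits.

Distribution A has the highest entropy.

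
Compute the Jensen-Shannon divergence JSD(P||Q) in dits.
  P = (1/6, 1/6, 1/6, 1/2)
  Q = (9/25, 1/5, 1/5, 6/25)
0.0187 dits

Jensen-Shannon divergence is:
JSD(P||Q) = 0.5 × D_KL(P||M) + 0.5 × D_KL(Q||M)
where M = 0.5 × (P + Q) is the mixture distribution.

M = 0.5 × (1/6, 1/6, 1/6, 1/2) + 0.5 × (9/25, 1/5, 1/5, 6/25) = (0.263333, 0.183333, 0.183333, 0.37)

D_KL(P||M) = 0.0185 dits
D_KL(Q||M) = 0.0189 dits

JSD(P||Q) = 0.5 × 0.0185 + 0.5 × 0.0189 = 0.0187 dits

Unlike KL divergence, JSD is symmetric and bounded: 0 ≤ JSD ≤ log(2).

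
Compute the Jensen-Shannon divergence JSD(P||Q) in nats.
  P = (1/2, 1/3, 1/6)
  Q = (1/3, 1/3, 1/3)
0.0225 nats

Jensen-Shannon divergence is:
JSD(P||Q) = 0.5 × D_KL(P||M) + 0.5 × D_KL(Q||M)
where M = 0.5 × (P + Q) is the mixture distribution.

M = 0.5 × (1/2, 1/3, 1/6) + 0.5 × (1/3, 1/3, 1/3) = (5/12, 1/3, 1/4)

D_KL(P||M) = 0.0236 nats
D_KL(Q||M) = 0.0215 nats

JSD(P||Q) = 0.5 × 0.0236 + 0.5 × 0.0215 = 0.0225 nats

Unlike KL divergence, JSD is symmetric and bounded: 0 ≤ JSD ≤ log(2).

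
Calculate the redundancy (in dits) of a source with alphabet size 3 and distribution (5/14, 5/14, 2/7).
0.0023 dits

Redundancy measures how far a source is from maximum entropy:
R = H_max - H(X)

Maximum entropy for 3 symbols: H_max = log_10(3) = 0.4771 dits
Actual entropy: H(X) = 0.4748 dits
Redundancy: R = 0.4771 - 0.4748 = 0.0023 dits

This redundancy represents potential for compression: the source could be compressed by 0.0023 dits per symbol.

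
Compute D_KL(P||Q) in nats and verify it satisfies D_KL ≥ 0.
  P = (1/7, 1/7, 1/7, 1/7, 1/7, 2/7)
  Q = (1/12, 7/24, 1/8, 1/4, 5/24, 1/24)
0.4103 nats

KL divergence satisfies the Gibbs inequality: D_KL(P||Q) ≥ 0 for all distributions P, Q.

D_KL(P||Q) = Σ p(x) log(p(x)/q(x))
Term by term:
  x=0: 1/7 × log_e[(1/7)/(1/12)] = 0.0770
  x=1: 1/7 × log_e[(1/7)/(7/24)] = -0.1020
  x=2: 1/7 × log_e[(1/7)/(1/8)] = 0.0191
  x=3: 1/7 × log_e[(1/7)/(1/4)] = -0.0799
  x=4: 1/7 × log_e[(1/7)/(5/24)] = -0.0539
  x=5: 2/7 × log_e[(2/7)/(1/24)] = 0.5501
D_KL(P||Q) = 0.4103 nats

D_KL(P||Q) = 0.4103 ≥ 0 ✓

This non-negativity is a fundamental property: relative entropy cannot be negative because it measures how different Q is from P.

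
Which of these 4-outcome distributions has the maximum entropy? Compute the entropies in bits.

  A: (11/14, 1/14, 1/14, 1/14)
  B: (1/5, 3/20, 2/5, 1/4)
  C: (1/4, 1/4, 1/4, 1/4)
C

For a discrete distribution over n outcomes, entropy is maximized by the uniform distribution.

Computing entropies:
H(A) = 1.0892 bits
H(B) = 1.9037 bits
H(C) = 2.0000 bits

The uniform distribution (where all probabilities equal 1/4) achieves the maximum entropy of log_2(4) = 2.0000 bits.

Distribution C has the highest entropy.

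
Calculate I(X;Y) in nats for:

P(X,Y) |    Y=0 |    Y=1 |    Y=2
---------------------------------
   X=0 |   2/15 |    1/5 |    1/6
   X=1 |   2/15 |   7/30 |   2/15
0.0031 nats

Mutual information: I(X;Y) = H(X) + H(Y) - H(X,Y)

Marginals:
P(X) = (1/2, 1/2), H(X) = 0.6931 nats
P(Y) = (4/15, 13/30, 3/10), H(Y) = 1.0760 nats

Joint entropy: H(X,Y) = 1.7660 nats

I(X;Y) = 0.6931 + 1.0760 - 1.7660 = 0.0031 nats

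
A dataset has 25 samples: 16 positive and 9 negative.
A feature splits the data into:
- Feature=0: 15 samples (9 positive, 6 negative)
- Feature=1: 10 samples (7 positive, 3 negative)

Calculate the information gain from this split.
0.0076 bits

Information Gain = H(Y) - H(Y|Feature)

Before split:
P(positive) = 16/25 = 0.6400
H(Y) = 0.9427 bits

After split:
Feature=0: H = 0.9710 bits (weight = 15/25)
Feature=1: H = 0.8813 bits (weight = 10/25)
H(Y|Feature) = (15/25)×0.9710 + (10/25)×0.8813 = 0.9351 bits

Information Gain = 0.9427 - 0.9351 = 0.0076 bits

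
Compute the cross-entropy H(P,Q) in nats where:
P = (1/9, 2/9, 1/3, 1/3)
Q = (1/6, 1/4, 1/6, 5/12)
1.3962 nats

Cross-entropy: H(P,Q) = -Σ p(x) log q(x)

Alternatively: H(P,Q) = H(P) + D_KL(P||Q)
H(P) = 1.3108 nats
D_KL(P||Q) = 0.0854 nats

H(P,Q) = 1.3108 + 0.0854 = 1.3962 nats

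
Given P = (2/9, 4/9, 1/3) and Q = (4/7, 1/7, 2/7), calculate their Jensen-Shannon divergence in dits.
0.0353 dits

Jensen-Shannon divergence is:
JSD(P||Q) = 0.5 × D_KL(P||M) + 0.5 × D_KL(Q||M)
where M = 0.5 × (P + Q) is the mixture distribution.

M = 0.5 × (2/9, 4/9, 1/3) + 0.5 × (4/7, 1/7, 2/7) = (0.396825, 0.293651, 0.309524)

D_KL(P||M) = 0.0348 dits
D_KL(Q||M) = 0.0359 dits

JSD(P||Q) = 0.5 × 0.0348 + 0.5 × 0.0359 = 0.0353 dits

Unlike KL divergence, JSD is symmetric and bounded: 0 ≤ JSD ≤ log(2).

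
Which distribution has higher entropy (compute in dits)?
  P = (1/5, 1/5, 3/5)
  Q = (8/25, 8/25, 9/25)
Q

Computing entropies in dits:
H(P) = 0.4127
H(Q) = 0.4764

Distribution Q has higher entropy.

Intuition: The distribution closer to uniform (more spread out) has higher entropy.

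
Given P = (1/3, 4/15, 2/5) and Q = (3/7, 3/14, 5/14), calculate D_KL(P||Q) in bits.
0.0287 bits

KL divergence: D_KL(P||Q) = Σ p(x) log(p(x)/q(x))

Computing term by term:
  x=0: 1/3 × log_2[(1/3)/(3/7)] = 1/3 × -0.3626 = -0.1209
  x=1: 4/15 × log_2[(4/15)/(3/14)] = 4/15 × 0.3155 = 0.0841
  x=2: 2/5 × log_2[(2/5)/(5/14)] = 2/5 × 0.1635 = 0.0654

D_KL(P||Q) = 0.0287 bits

Note: KL divergence is always non-negative and equals 0 iff P = Q.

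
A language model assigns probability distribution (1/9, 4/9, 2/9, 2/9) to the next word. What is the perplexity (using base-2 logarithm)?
3.5717

Perplexity is 2^H (or exp(H) for natural log).

First, H = -Σ p log p = 1.8366 bits
Perplexity = 2^1.8366 = 3.5717

Interpretation: The model's uncertainty is equivalent to choosing uniformly among 3.6 options.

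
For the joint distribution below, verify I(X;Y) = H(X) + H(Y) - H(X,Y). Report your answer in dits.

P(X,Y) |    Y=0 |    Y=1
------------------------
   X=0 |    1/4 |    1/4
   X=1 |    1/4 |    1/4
I(X;Y) = 0.0000 dits

Mutual information has multiple equivalent forms:
- I(X;Y) = H(X) - H(X|Y)
- I(X;Y) = H(Y) - H(Y|X)
- I(X;Y) = H(X) + H(Y) - H(X,Y)

Computing all quantities:
H(X) = 0.3010, H(Y) = 0.3010, H(X,Y) = 0.6021
H(X|Y) = 0.3010, H(Y|X) = 0.3010

Verification:
H(X) - H(X|Y) = 0.3010 - 0.3010 = 0.0000
H(Y) - H(Y|X) = 0.3010 - 0.3010 = 0.0000
H(X) + H(Y) - H(X,Y) = 0.3010 + 0.3010 - 0.6021 = 0.0000

All forms give I(X;Y) = 0.0000 dits. ✓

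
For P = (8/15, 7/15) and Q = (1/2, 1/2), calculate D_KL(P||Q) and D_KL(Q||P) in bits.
D_KL(P||Q) = 0.0032, D_KL(Q||P) = 0.0032

KL divergence is not symmetric: D_KL(P||Q) ≠ D_KL(Q||P) in general.

D_KL(P||Q) = 0.0032 bits
D_KL(Q||P) = 0.0032 bits

In this case they happen to be equal (to 4 decimal places).

This asymmetry is why KL divergence is not a true distance metric.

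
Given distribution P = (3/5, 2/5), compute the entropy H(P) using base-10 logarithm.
0.2923 dits

Shannon entropy is H(X) = -Σ p(x) log p(x).

For P = (3/5, 2/5):
H = -3/5 × log_10(3/5) -2/5 × log_10(2/5)
H = 0.2923 dits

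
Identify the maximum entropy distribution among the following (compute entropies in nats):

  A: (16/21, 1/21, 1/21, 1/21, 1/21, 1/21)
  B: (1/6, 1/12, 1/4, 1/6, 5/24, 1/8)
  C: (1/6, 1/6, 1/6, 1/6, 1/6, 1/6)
C

For a discrete distribution over n outcomes, entropy is maximized by the uniform distribution.

Computing entropies:
H(A) = 0.9321 nats
H(B) = 1.7376 nats
H(C) = 1.7918 nats

The uniform distribution (where all probabilities equal 1/6) achieves the maximum entropy of log_e(6) = 1.7918 nats.

Distribution C has the highest entropy.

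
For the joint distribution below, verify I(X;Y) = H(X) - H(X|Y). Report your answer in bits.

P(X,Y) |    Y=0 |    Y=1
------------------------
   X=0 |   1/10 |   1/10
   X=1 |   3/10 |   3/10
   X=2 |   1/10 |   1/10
I(X;Y) = 0.0000 bits

Mutual information has multiple equivalent forms:
- I(X;Y) = H(X) - H(X|Y)
- I(X;Y) = H(Y) - H(Y|X)
- I(X;Y) = H(X) + H(Y) - H(X,Y)

Computing all quantities:
H(X) = 1.3710, H(Y) = 1.0000, H(X,Y) = 2.3710
H(X|Y) = 1.3710, H(Y|X) = 1.0000

Verification:
H(X) - H(X|Y) = 1.3710 - 1.3710 = 0.0000
H(Y) - H(Y|X) = 1.0000 - 1.0000 = 0.0000
H(X) + H(Y) - H(X,Y) = 1.3710 + 1.0000 - 2.3710 = 0.0000

All forms give I(X;Y) = 0.0000 bits. ✓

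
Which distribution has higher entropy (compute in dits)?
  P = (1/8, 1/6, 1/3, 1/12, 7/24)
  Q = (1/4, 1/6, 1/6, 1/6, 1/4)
Q

Computing entropies in dits:
H(P) = 0.6476
H(Q) = 0.6901

Distribution Q has higher entropy.

Intuition: The distribution closer to uniform (more spread out) has higher entropy.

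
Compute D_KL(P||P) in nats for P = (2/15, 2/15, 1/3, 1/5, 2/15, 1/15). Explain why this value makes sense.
0.0000 nats

KL divergence satisfies the Gibbs inequality: D_KL(P||Q) ≥ 0 for all distributions P, Q.

D_KL(P||Q) = Σ p(x) log(p(x)/q(x))
Each term is p(x) × log_e(p(x)/p(x)) = p(x) × log_e(1) = 0, so the sum is 0.
D_KL(P||Q) = 0.0000 nats

When P = Q, the KL divergence is exactly 0, as there is no 'divergence' between identical distributions.

This non-negativity is a fundamental property: relative entropy cannot be negative because it measures how different Q is from P.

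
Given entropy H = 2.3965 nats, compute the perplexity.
10.9847

Perplexity is e^H (or exp(H) for natural log).

H = 2.3965 nats
Perplexity = e^2.3965 = 10.9847

Interpretation: The model's uncertainty is equivalent to choosing uniformly among 11.0 options.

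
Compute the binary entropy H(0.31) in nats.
0.6191 nats

The binary entropy function is:
H(p) = -p log(p) - (1-p) log(1-p)

H(0.31) = -0.31 × log_e(0.31) - 0.69 × log_e(0.69)
H(0.31) = 0.6191 nats

Note: Binary entropy is maximized at p=0.5 (H=1 bit) and minimized at p=0 or p=1 (H=0).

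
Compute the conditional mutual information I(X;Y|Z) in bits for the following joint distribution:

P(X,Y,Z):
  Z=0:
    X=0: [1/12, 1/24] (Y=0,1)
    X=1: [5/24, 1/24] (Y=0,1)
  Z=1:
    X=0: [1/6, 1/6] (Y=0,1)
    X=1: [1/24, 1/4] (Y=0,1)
0.0773 bits

Conditional mutual information: I(X;Y|Z) = H(X|Z) + H(Y|Z) - H(X,Y|Z)

H(Z) = 0.9544
H(X,Z) = 1.9218 → H(X|Z) = 0.9674
H(Y,Z) = 1.8149 → H(Y|Z) = 0.8605
H(X,Y,Z) = 2.7050 → H(X,Y|Z) = 1.7506

I(X;Y|Z) = 0.9674 + 0.8605 - 1.7506 = 0.0773 bits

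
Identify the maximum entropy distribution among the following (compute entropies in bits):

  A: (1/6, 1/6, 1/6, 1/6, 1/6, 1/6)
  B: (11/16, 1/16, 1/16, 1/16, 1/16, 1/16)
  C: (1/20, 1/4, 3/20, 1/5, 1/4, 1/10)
A

For a discrete distribution over n outcomes, entropy is maximized by the uniform distribution.

Computing entropies:
H(A) = 2.5850 bits
H(B) = 1.6216 bits
H(C) = 2.4232 bits

The uniform distribution (where all probabilities equal 1/6) achieves the maximum entropy of log_2(6) = 2.5850 bits.

Distribution A has the highest entropy.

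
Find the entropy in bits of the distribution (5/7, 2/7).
0.8631 bits

Shannon entropy is H(X) = -Σ p(x) log p(x).

For P = (5/7, 2/7):
H = -5/7 × log_2(5/7) -2/7 × log_2(2/7)
H = 0.8631 bits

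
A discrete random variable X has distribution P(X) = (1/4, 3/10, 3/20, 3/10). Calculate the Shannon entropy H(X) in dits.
0.5878 dits

Shannon entropy is H(X) = -Σ p(x) log p(x).

For P = (1/4, 3/10, 3/20, 3/10):
H = -1/4 × log_10(1/4) -3/10 × log_10(3/10) -3/20 × log_10(3/20) -3/10 × log_10(3/10)
H = 0.5878 dits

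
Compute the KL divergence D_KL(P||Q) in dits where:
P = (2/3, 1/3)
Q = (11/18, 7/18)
0.0029 dits

KL divergence: D_KL(P||Q) = Σ p(x) log(p(x)/q(x))

Computing term by term:
  x=0: 2/3 × log_10[(2/3)/(11/18)] = 2/3 × 0.0378 = 0.0252
  x=1: 1/3 × log_10[(1/3)/(7/18)] = 1/3 × -0.0669 = -0.0223

D_KL(P||Q) = 0.0029 dits

Note: KL divergence is always non-negative and equals 0 iff P = Q.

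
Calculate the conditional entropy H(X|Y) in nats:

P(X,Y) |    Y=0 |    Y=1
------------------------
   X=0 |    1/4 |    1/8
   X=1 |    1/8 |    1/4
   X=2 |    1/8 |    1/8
1.0397 nats

Using the chain rule: H(X|Y) = H(X,Y) - H(Y)

First, compute H(X,Y) = 1.7329 nats

Marginal P(Y) = (1/2, 1/2)
H(Y) = 0.6931 nats

H(X|Y) = H(X,Y) - H(Y) = 1.7329 - 0.6931 = 1.0397 nats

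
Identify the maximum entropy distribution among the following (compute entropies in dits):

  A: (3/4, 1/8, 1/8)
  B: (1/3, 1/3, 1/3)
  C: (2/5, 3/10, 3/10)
B

For a discrete distribution over n outcomes, entropy is maximized by the uniform distribution.

Computing entropies:
H(A) = 0.3195 dits
H(B) = 0.4771 dits
H(C) = 0.4729 dits

The uniform distribution (where all probabilities equal 1/3) achieves the maximum entropy of log_10(3) = 0.4771 dits.

Distribution B has the highest entropy.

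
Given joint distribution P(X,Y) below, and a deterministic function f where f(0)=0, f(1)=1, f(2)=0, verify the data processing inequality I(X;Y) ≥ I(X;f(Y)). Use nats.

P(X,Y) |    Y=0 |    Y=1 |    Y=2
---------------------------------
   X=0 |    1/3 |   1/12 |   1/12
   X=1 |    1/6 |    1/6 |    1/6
I(X;Y) = 0.0566, I(X;f(Y)) = 0.0188, inequality holds: 0.0566 ≥ 0.0188

Data Processing Inequality: For any Markov chain X → Y → Z, we have I(X;Y) ≥ I(X;Z).

Here Z = f(Y) is a deterministic function of Y, forming X → Y → Z.

Original I(X;Y) = 0.0566 nats

After applying f:
P(X,Z) where Z=f(Y):
- P(X,Z=0) = P(X,Y=0) + P(X,Y=2)
- P(X,Z=1) = P(X,Y=1)

I(X;Z) = I(X;f(Y)) = 0.0188 nats

Verification: 0.0566 ≥ 0.0188 ✓

Information cannot be created by processing; the function f can only lose information about X.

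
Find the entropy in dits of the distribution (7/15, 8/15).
0.3001 dits

Shannon entropy is H(X) = -Σ p(x) log p(x).

For P = (7/15, 8/15):
H = -7/15 × log_10(7/15) -8/15 × log_10(8/15)
H = 0.3001 dits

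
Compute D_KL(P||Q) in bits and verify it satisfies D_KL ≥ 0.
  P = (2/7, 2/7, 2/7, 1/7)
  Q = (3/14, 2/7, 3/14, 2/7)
0.0943 bits

KL divergence satisfies the Gibbs inequality: D_KL(P||Q) ≥ 0 for all distributions P, Q.

D_KL(P||Q) = Σ p(x) log(p(x)/q(x))
Term by term:
  x=0: 2/7 × log_2[(2/7)/(3/14)] = 0.1186
  x=1: 2/7 × log_2[(2/7)/(2/7)] = 0.0000
  x=2: 2/7 × log_2[(2/7)/(3/14)] = 0.1186
  x=3: 1/7 × log_2[(1/7)/(2/7)] = -0.1429
D_KL(P||Q) = 0.0943 bits

D_KL(P||Q) = 0.0943 ≥ 0 ✓

This non-negativity is a fundamental property: relative entropy cannot be negative because it measures how different Q is from P.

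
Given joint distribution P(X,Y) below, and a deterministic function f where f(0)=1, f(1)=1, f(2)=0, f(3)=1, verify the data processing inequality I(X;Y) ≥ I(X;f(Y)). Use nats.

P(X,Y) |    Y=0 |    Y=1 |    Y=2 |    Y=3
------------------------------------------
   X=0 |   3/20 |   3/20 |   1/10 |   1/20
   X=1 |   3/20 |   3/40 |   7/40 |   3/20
I(X;Y) = 0.0443, I(X;f(Y)) = 0.0058, inequality holds: 0.0443 ≥ 0.0058

Data Processing Inequality: For any Markov chain X → Y → Z, we have I(X;Y) ≥ I(X;Z).

Here Z = f(Y) is a deterministic function of Y, forming X → Y → Z.

Original I(X;Y) = 0.0443 nats

After applying f:
P(X,Z) where Z=f(Y):
- P(X,Z=0) = P(X,Y=2)
- P(X,Z=1) = P(X,Y=0) + P(X,Y=1) + P(X,Y=3)

I(X;Z) = I(X;f(Y)) = 0.0058 nats

Verification: 0.0443 ≥ 0.0058 ✓

Information cannot be created by processing; the function f can only lose information about X.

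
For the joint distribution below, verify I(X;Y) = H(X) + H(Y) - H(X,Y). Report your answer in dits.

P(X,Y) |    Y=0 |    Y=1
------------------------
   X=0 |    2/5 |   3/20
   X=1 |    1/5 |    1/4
I(X;Y) = 0.0181 dits

Mutual information has multiple equivalent forms:
- I(X;Y) = H(X) - H(X|Y)
- I(X;Y) = H(Y) - H(Y|X)
- I(X;Y) = H(X) + H(Y) - H(X,Y)

Computing all quantities:
H(X) = 0.2989, H(Y) = 0.2923, H(X,Y) = 0.5731
H(X|Y) = 0.2808, H(Y|X) = 0.2742

Verification:
H(X) - H(X|Y) = 0.2989 - 0.2808 = 0.0181
H(Y) - H(Y|X) = 0.2923 - 0.2742 = 0.0181
H(X) + H(Y) - H(X,Y) = 0.2989 + 0.2923 - 0.5731 = 0.0181

All forms give I(X;Y) = 0.0181 dits. ✓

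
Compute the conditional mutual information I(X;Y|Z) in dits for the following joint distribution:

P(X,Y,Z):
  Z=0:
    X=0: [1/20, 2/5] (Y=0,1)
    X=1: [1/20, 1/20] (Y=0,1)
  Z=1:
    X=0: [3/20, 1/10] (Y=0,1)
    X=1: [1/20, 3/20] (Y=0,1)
0.0273 dits

Conditional mutual information: I(X;Y|Z) = H(X|Z) + H(Y|Z) - H(X,Y|Z)

H(Z) = 0.2989
H(X,Z) = 0.5464 → H(X|Z) = 0.2475
H(Y,Z) = 0.5464 → H(Y|Z) = 0.2475
H(X,Y,Z) = 0.7666 → H(X,Y|Z) = 0.4677

I(X;Y|Z) = 0.2475 + 0.2475 - 0.4677 = 0.0273 dits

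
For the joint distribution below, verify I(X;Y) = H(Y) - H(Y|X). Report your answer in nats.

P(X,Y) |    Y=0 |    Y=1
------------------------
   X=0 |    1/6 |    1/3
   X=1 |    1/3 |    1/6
I(X;Y) = 0.0566 nats

Mutual information has multiple equivalent forms:
- I(X;Y) = H(X) - H(X|Y)
- I(X;Y) = H(Y) - H(Y|X)
- I(X;Y) = H(X) + H(Y) - H(X,Y)

Computing all quantities:
H(X) = 0.6931, H(Y) = 0.6931, H(X,Y) = 1.3297
H(X|Y) = 0.6365, H(Y|X) = 0.6365

Verification:
H(X) - H(X|Y) = 0.6931 - 0.6365 = 0.0566
H(Y) - H(Y|X) = 0.6931 - 0.6365 = 0.0566
H(X) + H(Y) - H(X,Y) = 0.6931 + 0.6931 - 1.3297 = 0.0566

All forms give I(X;Y) = 0.0566 nats. ✓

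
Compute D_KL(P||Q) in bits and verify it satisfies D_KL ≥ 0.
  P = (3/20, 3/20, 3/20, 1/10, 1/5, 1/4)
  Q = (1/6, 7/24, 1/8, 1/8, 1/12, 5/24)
0.1589 bits

KL divergence satisfies the Gibbs inequality: D_KL(P||Q) ≥ 0 for all distributions P, Q.

D_KL(P||Q) = Σ p(x) log(p(x)/q(x))
Term by term:
  x=0: 3/20 × log_2[(3/20)/(1/6)] = -0.0228
  x=1: 3/20 × log_2[(3/20)/(7/24)] = -0.1439
  x=2: 3/20 × log_2[(3/20)/(1/8)] = 0.0395
  x=3: 1/10 × log_2[(1/10)/(1/8)] = -0.0322
  x=4: 1/5 × log_2[(1/5)/(1/12)] = 0.2526
  x=5: 1/4 × log_2[(1/4)/(5/24)] = 0.0658
D_KL(P||Q) = 0.1589 bits

D_KL(P||Q) = 0.1589 ≥ 0 ✓

This non-negativity is a fundamental property: relative entropy cannot be negative because it measures how different Q is from P.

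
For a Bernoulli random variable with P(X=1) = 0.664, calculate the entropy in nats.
0.6383 nats

The binary entropy function is:
H(p) = -p log(p) - (1-p) log(1-p)

H(0.664) = -0.664 × log_e(0.664) - 0.336 × log_e(0.336)
H(0.664) = 0.6383 nats

Note: Binary entropy is maximized at p=0.5 (H=1 bit) and minimized at p=0 or p=1 (H=0).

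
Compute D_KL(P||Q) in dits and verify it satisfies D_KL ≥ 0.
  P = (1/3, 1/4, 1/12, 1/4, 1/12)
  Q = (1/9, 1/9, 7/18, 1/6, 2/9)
0.1999 dits

KL divergence satisfies the Gibbs inequality: D_KL(P||Q) ≥ 0 for all distributions P, Q.

D_KL(P||Q) = Σ p(x) log(p(x)/q(x))
Term by term:
  x=0: 1/3 × log_10[(1/3)/(1/9)] = 0.1590
  x=1: 1/4 × log_10[(1/4)/(1/9)] = 0.0880
  x=2: 1/12 × log_10[(1/12)/(7/18)] = -0.0558
  x=3: 1/4 × log_10[(1/4)/(1/6)] = 0.0440
  x=4: 1/12 × log_10[(1/12)/(2/9)] = -0.0355
D_KL(P||Q) = 0.1999 dits

D_KL(P||Q) = 0.1999 ≥ 0 ✓

This non-negativity is a fundamental property: relative entropy cannot be negative because it measures how different Q is from P.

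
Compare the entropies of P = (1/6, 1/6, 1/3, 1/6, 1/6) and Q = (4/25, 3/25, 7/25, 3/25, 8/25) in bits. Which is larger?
P

Computing entropies in bits:
H(P) = 2.2516
H(Q) = 2.1974

Distribution P has higher entropy.

Intuition: The distribution closer to uniform (more spread out) has higher entropy.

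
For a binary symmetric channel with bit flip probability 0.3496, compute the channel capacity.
0.0663 bits

For a binary symmetric channel (BSC) with error probability p:
Capacity C = 1 - H(p) bits per symbol

where H(p) = -p log₂(p) - (1-p) log₂(1-p) is the binary entropy function.

H(0.3496) = 0.9337 bits
C = 1 - 0.9337 = 0.0663 bits per symbol

This means we can reliably transmit up to 0.0663 bits of information per channel use.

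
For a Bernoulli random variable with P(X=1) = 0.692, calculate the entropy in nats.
0.6175 nats

The binary entropy function is:
H(p) = -p log(p) - (1-p) log(1-p)

H(0.692) = -0.692 × log_e(0.692) - 0.308 × log_e(0.308)
H(0.692) = 0.6175 nats

Note: Binary entropy is maximized at p=0.5 (H=1 bit) and minimized at p=0 or p=1 (H=0).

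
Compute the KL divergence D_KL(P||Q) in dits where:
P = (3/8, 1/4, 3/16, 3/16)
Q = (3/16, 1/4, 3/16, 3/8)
0.0564 dits

KL divergence: D_KL(P||Q) = Σ p(x) log(p(x)/q(x))

Computing term by term:
  x=0: 3/8 × log_10[(3/8)/(3/16)] = 3/8 × 0.3010 = 0.1129
  x=1: 1/4 × log_10[(1/4)/(1/4)] = 1/4 × 0.0000 = 0.0000
  x=2: 3/16 × log_10[(3/16)/(3/16)] = 3/16 × 0.0000 = 0.0000
  x=3: 3/16 × log_10[(3/16)/(3/8)] = 3/16 × -0.3010 = -0.0564

D_KL(P||Q) = 0.0564 dits

Note: KL divergence is always non-negative and equals 0 iff P = Q.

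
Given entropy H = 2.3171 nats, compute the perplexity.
10.1462

Perplexity is e^H (or exp(H) for natural log).

H = 2.3171 nats
Perplexity = e^2.3171 = 10.1462

Interpretation: The model's uncertainty is equivalent to choosing uniformly among 10.1 options.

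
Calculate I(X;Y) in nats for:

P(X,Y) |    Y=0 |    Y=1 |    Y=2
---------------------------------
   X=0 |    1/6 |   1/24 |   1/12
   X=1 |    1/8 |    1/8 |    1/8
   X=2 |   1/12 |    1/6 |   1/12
0.0561 nats

Mutual information: I(X;Y) = H(X) + H(Y) - H(X,Y)

Marginals:
P(X) = (7/24, 3/8, 1/3), H(X) = 1.0934 nats
P(Y) = (3/8, 1/3, 7/24), H(Y) = 1.0934 nats

Joint entropy: H(X,Y) = 2.1307 nats

I(X;Y) = 1.0934 + 1.0934 - 2.1307 = 0.0561 nats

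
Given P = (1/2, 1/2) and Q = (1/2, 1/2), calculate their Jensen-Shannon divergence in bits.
0.0000 bits

Jensen-Shannon divergence is:
JSD(P||Q) = 0.5 × D_KL(P||M) + 0.5 × D_KL(Q||M)
where M = 0.5 × (P + Q) is the mixture distribution.

M = 0.5 × (1/2, 1/2) + 0.5 × (1/2, 1/2) = (1/2, 1/2)

D_KL(P||M) = 0.0000 bits
D_KL(Q||M) = 0.0000 bits

JSD(P||Q) = 0.5 × 0.0000 + 0.5 × 0.0000 = 0.0000 bits

Unlike KL divergence, JSD is symmetric and bounded: 0 ≤ JSD ≤ log(2).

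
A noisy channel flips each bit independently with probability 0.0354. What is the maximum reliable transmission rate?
0.7792 bits

For a binary symmetric channel (BSC) with error probability p:
Capacity C = 1 - H(p) bits per symbol

where H(p) = -p log₂(p) - (1-p) log₂(1-p) is the binary entropy function.

H(0.0354) = 0.2208 bits
C = 1 - 0.2208 = 0.7792 bits per symbol

This means we can reliably transmit up to 0.7792 bits of information per channel use.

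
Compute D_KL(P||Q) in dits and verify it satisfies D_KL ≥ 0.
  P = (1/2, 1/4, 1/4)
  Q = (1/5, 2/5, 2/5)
0.0969 dits

KL divergence satisfies the Gibbs inequality: D_KL(P||Q) ≥ 0 for all distributions P, Q.

D_KL(P||Q) = Σ p(x) log(p(x)/q(x))
Term by term:
  x=0: 1/2 × log_10[(1/2)/(1/5)] = 0.1990
  x=1: 1/4 × log_10[(1/4)/(2/5)] = -0.0510
  x=2: 1/4 × log_10[(1/4)/(2/5)] = -0.0510
D_KL(P||Q) = 0.0969 dits

D_KL(P||Q) = 0.0969 ≥ 0 ✓

This non-negativity is a fundamental property: relative entropy cannot be negative because it measures how different Q is from P.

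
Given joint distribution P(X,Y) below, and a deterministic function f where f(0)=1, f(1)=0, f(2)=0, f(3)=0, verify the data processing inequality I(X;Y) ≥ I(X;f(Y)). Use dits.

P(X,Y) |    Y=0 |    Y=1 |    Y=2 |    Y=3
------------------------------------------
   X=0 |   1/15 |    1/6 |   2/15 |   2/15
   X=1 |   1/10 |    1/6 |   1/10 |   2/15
I(X;Y) = 0.0025, I(X;f(Y)) = 0.0017, inequality holds: 0.0025 ≥ 0.0017

Data Processing Inequality: For any Markov chain X → Y → Z, we have I(X;Y) ≥ I(X;Z).

Here Z = f(Y) is a deterministic function of Y, forming X → Y → Z.

Original I(X;Y) = 0.0025 dits

After applying f:
P(X,Z) where Z=f(Y):
- P(X,Z=0) = P(X,Y=1) + P(X,Y=2) + P(X,Y=3)
- P(X,Z=1) = P(X,Y=0)

I(X;Z) = I(X;f(Y)) = 0.0017 dits

Verification: 0.0025 ≥ 0.0017 ✓

Information cannot be created by processing; the function f can only lose information about X.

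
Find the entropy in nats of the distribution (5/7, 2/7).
0.5983 nats

Shannon entropy is H(X) = -Σ p(x) log p(x).

For P = (5/7, 2/7):
H = -5/7 × log_e(5/7) -2/7 × log_e(2/7)
H = 0.5983 nats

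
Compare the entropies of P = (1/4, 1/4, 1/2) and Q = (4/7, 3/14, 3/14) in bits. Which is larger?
P

Computing entropies in bits:
H(P) = 1.5000
H(Q) = 1.4138

Distribution P has higher entropy.

Intuition: The distribution closer to uniform (more spread out) has higher entropy.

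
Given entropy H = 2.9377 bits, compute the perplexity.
7.6619

Perplexity is 2^H (or exp(H) for natural log).

H = 2.9377 bits
Perplexity = 2^2.9377 = 7.6619

Interpretation: The model's uncertainty is equivalent to choosing uniformly among 7.7 options.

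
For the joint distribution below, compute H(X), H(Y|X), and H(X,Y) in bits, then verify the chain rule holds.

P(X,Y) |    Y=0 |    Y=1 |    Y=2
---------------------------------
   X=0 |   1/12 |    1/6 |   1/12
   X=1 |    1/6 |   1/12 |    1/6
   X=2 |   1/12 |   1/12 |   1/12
H(X,Y) = 3.0850, H(X) = 1.5546, H(Y|X) = 1.5304 (all in bits)

Chain rule: H(X,Y) = H(X) + H(Y|X)

Left side — joint entropy directly:
H(X,Y) = -Σ p(x,y) log p(x,y) = 3.0850 bits

Right side — compute H(Y|X) from the conditional distributions:
P(X) = (1/3, 5/12, 1/4), so H(X) = 1.5546 bits
H(Y|X) = Σ_x P(X=x) · H(Y|X=x):
  P(Y|X=0) = (1/4, 1/2, 1/4), H(Y|X=0) = 1.5000, weight P(X=0) = 1/3
  P(Y|X=1) = (2/5, 1/5, 2/5), H(Y|X=1) = 1.5219, weight P(X=1) = 5/12
  P(Y|X=2) = (1/3, 1/3, 1/3), H(Y|X=2) = 1.5850, weight P(X=2) = 1/4
H(Y|X) = 1.5304 bits

H(X) + H(Y|X) = 1.5546 + 1.5304 = 3.0850 bits

Both sides equal 3.0850 bits. ✓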